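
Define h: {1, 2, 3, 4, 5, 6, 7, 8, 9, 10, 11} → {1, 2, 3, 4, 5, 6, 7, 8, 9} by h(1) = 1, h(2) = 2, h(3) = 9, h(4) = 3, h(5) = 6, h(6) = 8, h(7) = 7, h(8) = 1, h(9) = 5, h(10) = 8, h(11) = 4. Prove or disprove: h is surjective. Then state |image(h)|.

Every element of the codomain has a preimage: 1 = h(1), 2 = h(2), 3 = h(4), 4 = h(11), 5 = h(9), 6 = h(5), 7 = h(7), 8 = h(6), 9 = h(3).
Hence h is surjective.
The image of h is {1, 2, 3, 4, 5, 6, 7, 8, 9}, which has 9 elements.

9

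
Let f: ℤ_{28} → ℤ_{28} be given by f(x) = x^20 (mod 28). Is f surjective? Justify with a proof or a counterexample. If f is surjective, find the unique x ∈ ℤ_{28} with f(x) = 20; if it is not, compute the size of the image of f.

f(6): Repeated squaring mod 28: 6^1 ≡ 6, 6^2 ≡ 6² = 36 ≡ 8, 6^4 ≡ 8² = 64 ≡ 8, 6^8 ≡ 8² = 64 ≡ 8, 6^16 ≡ 8² = 64 ≡ 8. Since 20 = 16 + 4, 6^20 ≡ 8·8: 8·8 = 64 ≡ 8. So 6^20 ≡ 8 (mod 28).
f(8): Repeated squaring mod 28: 8^1 ≡ 8, 8^2 ≡ 8² = 64 ≡ 8, 8^4 ≡ 8² = 64 ≡ 8, 8^8 ≡ 8² = 64 ≡ 8, 8^16 ≡ 8² = 64 ≡ 8. Since 20 = 16 + 4, 8^20 ≡ 8·8: 8·8 = 64 ≡ 8. So 8^20 ≡ 8 (mod 28).
So f(6) = f(8) = 8 while 6 ≠ 8, so f is not injective.
A non-injective map from the 28-element set ℤ_{28} to itself takes at most 27 distinct values, so it cannot be surjective. Hence f is not surjective.
Since f is not surjective, we determine |image(f)|. Computing x^20 mod 28 for each x (by repeated squaring, reducing mod 28 at every step), the values f(0), f(1), …, f(27) are: 0, 1, 4, 9, 16, 25, 8, 21, 8, 25, 16, 9, 4, 1, 0, 1, 4, 9, 16, 25, 8, 21, 8, 25, 16, 9, 4, 1.
The distinct values are {0, 1, 4, 8, 9, 16, 21, 25}; there are 8 of them.

8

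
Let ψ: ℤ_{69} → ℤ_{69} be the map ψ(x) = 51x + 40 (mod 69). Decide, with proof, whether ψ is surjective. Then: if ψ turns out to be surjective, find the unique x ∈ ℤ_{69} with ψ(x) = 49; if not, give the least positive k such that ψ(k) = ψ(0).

Recall that ψ is surjective if every y in the codomain equals ψ(x) for some x in the domain.
Since gcd(51, 69) = 3, we have 51x ≡ 0 (mod 3) for all x, so ψ(x) ≡ 1 (mod 3).
But 0 ≢ 1 (mod 3), so 0 ∈ ℤ_{69} has no preimage. Thus ψ is not surjective.
Since ψ is not surjective, we find the least positive k with ψ(k) = ψ(0): this means 51k ≡ 0 (mod 69), i.e. 69 ∣ 51k. Since gcd(51, 69) = 3, dividing through by 3 this holds exactly when 23 ∣ 17k, and as gcd(17, 23) = 1, exactly when 23 ∣ k.
The smallest positive such k is 23.

23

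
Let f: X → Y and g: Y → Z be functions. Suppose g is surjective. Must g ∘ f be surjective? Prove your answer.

not surjective

No. Take X = {0}, Y = Z = {0, 1, 2, 3}, f(0) = 0, and g = identity (surjective).
Then (g ∘ f)(0) = 0, and 3 ∈ Z has no preimage under g ∘ f, so g ∘ f is not surjective.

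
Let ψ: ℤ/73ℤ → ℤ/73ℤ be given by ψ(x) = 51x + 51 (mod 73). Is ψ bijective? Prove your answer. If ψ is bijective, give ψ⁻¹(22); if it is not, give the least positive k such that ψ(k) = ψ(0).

71

If ψ(s) = ψ(t), then 51s ≡ 51t (mod 73). Because gcd(51, 73) = 1, we may cancel 51 to get s ≡ t (mod 73).
We now compute 51⁻¹ mod 73 explicitly. Euclid's algorithm: 73 = 1·51 + 22, 51 = 2·22 + 7, 22 = 3·7 + 1; back-substituting gives 1 = 63·51 − 44·73, so 51⁻¹ ≡ 63 (mod 73).
Then y ↦ 63(y − 51) is a two-sided inverse to ψ, so every y ∈ ℤ/73ℤ has a preimage.
So ψ is bijective.
Since ψ is bijective, we compute ψ⁻¹(22): solve 51x + 51 ≡ 22 (mod 73), i.e. 51x ≡ 44 (mod 73).
Multiplying by 51⁻¹ = 63 gives x ≡ 63·44 = 2772 = 37·73 + 71 ≡ 71 (mod 73).
Check: ψ(71) = 51·71 + 51 = 3672 = 50·73 + 22 ≡ 22 (mod 73).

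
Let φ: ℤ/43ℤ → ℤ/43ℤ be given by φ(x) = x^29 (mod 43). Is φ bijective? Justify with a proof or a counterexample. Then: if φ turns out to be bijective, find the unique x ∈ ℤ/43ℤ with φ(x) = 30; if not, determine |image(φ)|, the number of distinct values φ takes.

Since 43 is prime, the nonzero elements of ℤ/43ℤ form a cyclic group of order 42.
As gcd(29, 42) = 1, raising to the 29th power is a bijection on this group: if s^29 ≡ t^29 then (st^{−1})^29 = 1, and the only element of order dividing gcd(29, 42) = 1 is 1, so s = t.
With φ(0) = 0 this makes φ injective on all of ℤ/43ℤ, hence bijective (finite equal-size domain and codomain). In particular φ is bijective.
Since φ is bijective, we find the preimage of 30. The inverse of x ↦ x^29 on (ℤ/43ℤ)^× is x ↦ x^29, because 29·29 = 841 = 20·42 + 1 ≡ 1 (mod 42) and x^{42} = 1 for x ≠ 0 (Fermat). So φ⁻¹(30) = 30^29 mod 43.
Repeated squaring mod 43: 30^1 ≡ 30, 30^2 ≡ 30² = 900 ≡ 40, 30^4 ≡ 40² = 1600 ≡ 9, 30^8 ≡ 9² = 81 ≡ 38, 30^16 ≡ 38² = 1444 ≡ 25. Since 29 = 16 + 8 + 4 + 1, 30^29 ≡ 25·38·9·30: 25·38 = 950 ≡ 4, then 4·9 = 36, then 36·30 = 1080 ≡ 5. So 30^29 ≡ 5 (mod 43).
Hence φ⁻¹(30) = 5.

5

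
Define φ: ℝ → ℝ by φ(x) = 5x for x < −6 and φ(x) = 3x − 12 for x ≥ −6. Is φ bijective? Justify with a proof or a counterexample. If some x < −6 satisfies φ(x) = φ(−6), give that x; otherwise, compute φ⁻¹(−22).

-10/3

Both pieces are strictly increasing (slopes 5 and 3), so each is injective on its own interval.
The left piece maps (−∞, −6) onto (−∞, −30); the right piece maps [−6, ∞) onto [−30, ∞).
Since −30 = −30, the images partition ℝ: φ is injective and surjective, hence bijective.
Because the two images are disjoint, no x < −6 has φ(x) = φ(−6), so we compute φ⁻¹(−22): −22 lies in [−30, ∞), so solve 3x − 12 = −22: x = (−22 + 12)/3 = −10/3.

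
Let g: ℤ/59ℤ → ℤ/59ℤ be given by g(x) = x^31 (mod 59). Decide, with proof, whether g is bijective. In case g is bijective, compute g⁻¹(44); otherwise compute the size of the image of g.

30

Since 59 is prime, the nonzero elements of ℤ/59ℤ form a cyclic group of order 58.
As gcd(31, 58) = 1, raising to the 31st power is a bijection on this group: if x_1^31 ≡ x_2^31 then (x_1x_2^{−1})^31 = 1, and the only element of order dividing gcd(31, 58) = 1 is 1, so x_1 = x_2.
With g(0) = 0 this makes g injective on all of ℤ/59ℤ, hence bijective (finite equal-size domain and codomain). In particular g is bijective.
Since g is bijective, we find the preimage of 44. The inverse of x ↦ x^31 on (ℤ/59ℤ)^× is x ↦ x^15, because 31·15 = 465 = 8·58 + 1 ≡ 1 (mod 58) and x^{58} = 1 for x ≠ 0 (Fermat). So g⁻¹(44) = 44^15 mod 59.
Repeated squaring mod 59: 44^1 ≡ 44, 44^2 ≡ 44² = 1936 ≡ 48, 44^4 ≡ 48² = 2304 ≡ 3, 44^8 ≡ 3² = 9. Since 15 = 8 + 4 + 2 + 1, 44^15 ≡ 9·3·48·44: 9·3 = 27, then 27·48 = 1296 ≡ 57, then 57·44 = 2508 ≡ 30. So 44^15 ≡ 30 (mod 59).
Hence g⁻¹(44) = 30.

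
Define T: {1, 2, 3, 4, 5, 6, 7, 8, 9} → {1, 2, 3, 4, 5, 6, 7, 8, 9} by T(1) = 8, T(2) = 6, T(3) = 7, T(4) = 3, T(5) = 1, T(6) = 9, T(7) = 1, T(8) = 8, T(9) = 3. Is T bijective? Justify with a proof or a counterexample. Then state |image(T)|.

T(5) = 1 = T(7) with 5 ≠ 7, so T is not injective, hence not bijective.
The image of T is {1, 3, 6, 7, 8, 9}, which has 6 elements.

6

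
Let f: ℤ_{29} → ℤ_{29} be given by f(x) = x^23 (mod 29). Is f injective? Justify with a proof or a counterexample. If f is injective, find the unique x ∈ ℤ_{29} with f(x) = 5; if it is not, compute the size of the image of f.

Since 29 is prime, the nonzero elements of ℤ_{29} form a cyclic group of order 28.
As gcd(23, 28) = 1, raising to the 23rd power is a bijection on this group: if x_1^23 ≡ x_2^23 then (x_1x_2^{−1})^23 = 1, and the only element of order dividing gcd(23, 28) = 1 is 1, so x_1 = x_2.
With f(0) = 0 this makes f injective on all of ℤ_{29}, hence bijective (finite equal-size domain and codomain). In particular f is injective.
Since f is injective, we find the preimage of 5. The inverse of x ↦ x^23 on (ℤ_{29})^× is x ↦ x^11, because 23·11 = 253 = 9·28 + 1 ≡ 1 (mod 28) and x^{28} = 1 for x ≠ 0 (Fermat). So f⁻¹(5) = 5^11 mod 29.
Repeated squaring mod 29: 5^1 ≡ 5, 5^2 ≡ 5² = 25, 5^4 ≡ 25² = 625 ≡ 16, 5^8 ≡ 16² = 256 ≡ 24. Since 11 = 8 + 2 + 1, 5^11 ≡ 24·25·5: 24·25 = 600 ≡ 20, then 20·5 = 100 ≡ 13. So 5^11 ≡ 13 (mod 29).
Hence f⁻¹(5) = 13.

13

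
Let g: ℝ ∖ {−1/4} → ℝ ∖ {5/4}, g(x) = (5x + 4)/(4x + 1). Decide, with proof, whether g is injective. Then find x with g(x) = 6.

Suppose g(a) = g(b). Cross-multiplying: (5a + 4)(4b + 1) = (5b + 4)(4a + 1).
Expanding both sides and cancelling the symmetric terms leaves −11·(a − b) = 0. Since −11 ≠ 0, a = b. So g is injective.
Solving g(x) = 6: cross-multiplying gives 5x + 4 = 6(4x + 1), which rearranges to −19x = 2, so x = −2/19.

-2/19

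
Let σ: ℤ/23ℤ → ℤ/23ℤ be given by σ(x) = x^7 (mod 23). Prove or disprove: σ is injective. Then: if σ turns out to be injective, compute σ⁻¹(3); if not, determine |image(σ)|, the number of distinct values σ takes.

6

Since 23 is prime, the nonzero elements of ℤ/23ℤ form a cyclic group of order 22.
As gcd(7, 22) = 1, raising to the 7th power is a bijection on this group: if u^7 ≡ v^7 then (uv^{−1})^7 = 1, and the only element of order dividing gcd(7, 22) = 1 is 1, so u = v.
With σ(0) = 0 this makes σ injective on all of ℤ/23ℤ, hence bijective (finite equal-size domain and codomain). In particular σ is injective.
Since σ is injective, we find the preimage of 3. The inverse of x ↦ x^7 on (ℤ/23ℤ)^× is x ↦ x^19, because 7·19 = 133 = 6·22 + 1 ≡ 1 (mod 22) and x^{22} = 1 for x ≠ 0 (Fermat). So σ⁻¹(3) = 3^19 mod 23.
Repeated squaring mod 23: 3^1 ≡ 3, 3^2 ≡ 3² = 9, 3^4 ≡ 9² = 81 ≡ 12, 3^8 ≡ 12² = 144 ≡ 6, 3^16 ≡ 6² = 36 ≡ 13. Since 19 = 16 + 2 + 1, 3^19 ≡ 13·9·3: 13·9 = 117 ≡ 2, then 2·3 = 6. So 3^19 ≡ 6 (mod 23).
Hence σ⁻¹(3) = 6.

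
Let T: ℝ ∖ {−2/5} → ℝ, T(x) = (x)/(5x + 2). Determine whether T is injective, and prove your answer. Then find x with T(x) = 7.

Suppose T(u) = T(v). Cross-multiplying: (u)(5v + 2) = (v)(5u + 2).
Expanding both sides and cancelling the symmetric terms leaves 2·(u − v) = 0. Since 2 ≠ 0, u = v. Therefore T is injective.
Solving T(x) = 7: cross-multiplying gives x = 7(5x + 2), which rearranges to −34x = 14, so x = −7/17.

-7/17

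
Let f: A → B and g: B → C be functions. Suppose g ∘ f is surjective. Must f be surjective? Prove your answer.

not surjective

No. Take A = {1, 2}, B = {1, 2, 3}, C = {1}, f(a) = 1 for every a ∈ A, and g(b) = 1 for every b ∈ B.
Then g ∘ f is surjective onto {1}, but 3 ∈ B has no preimage under f, so f is not surjective.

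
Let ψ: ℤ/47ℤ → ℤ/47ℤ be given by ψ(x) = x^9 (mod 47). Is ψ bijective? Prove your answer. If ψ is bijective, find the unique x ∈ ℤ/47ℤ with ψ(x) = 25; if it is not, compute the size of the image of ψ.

Since 47 is prime, the nonzero elements of ℤ/47ℤ form a cyclic group of order 46.
As gcd(9, 46) = 1, raising to the 9th power is a bijection on this group: if u^9 ≡ v^9 then (uv^{−1})^9 = 1, and the only element of order dividing gcd(9, 46) = 1 is 1, so u = v.
With ψ(0) = 0 this makes ψ injective on all of ℤ/47ℤ, hence bijective (finite equal-size domain and codomain). In particular ψ is bijective.
Since ψ is bijective, we find the preimage of 25. The inverse of x ↦ x^9 on (ℤ/47ℤ)^× is x ↦ x^41, because 9·41 = 369 = 8·46 + 1 ≡ 1 (mod 46) and x^{46} = 1 for x ≠ 0 (Fermat). So ψ⁻¹(25) = 25^41 mod 47.
Repeated squaring mod 47: 25^1 ≡ 25, 25^2 ≡ 25² = 625 ≡ 14, 25^4 ≡ 14² = 196 ≡ 8, 25^8 ≡ 8² = 64 ≡ 17, 25^16 ≡ 17² = 289 ≡ 7, 25^32 ≡ 7² = 49 ≡ 2. Since 41 = 32 + 8 + 1, 25^41 ≡ 2·17·25: 2·17 = 34, then 34·25 = 850 ≡ 4. So 25^41 ≡ 4 (mod 47).
Hence ψ⁻¹(25) = 4.

4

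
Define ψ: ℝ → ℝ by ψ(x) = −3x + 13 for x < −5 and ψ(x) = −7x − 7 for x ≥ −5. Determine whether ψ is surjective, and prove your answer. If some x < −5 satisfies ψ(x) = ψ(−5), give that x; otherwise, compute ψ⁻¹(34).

Both pieces are strictly decreasing (slopes −3 and −7), so each is injective on its own interval.
The left piece maps (−∞, −5) onto (28, ∞); the right piece maps [−5, ∞) onto (−∞, 28].
These images together cover ℝ, so ψ is surjective.
Because the two images are disjoint, no x < −5 has ψ(x) = ψ(−5), so we compute ψ⁻¹(34): 34 lies in (28, ∞), so solve −3x + 13 = 34: x = (34 − 13)/(−3) = −7.

-7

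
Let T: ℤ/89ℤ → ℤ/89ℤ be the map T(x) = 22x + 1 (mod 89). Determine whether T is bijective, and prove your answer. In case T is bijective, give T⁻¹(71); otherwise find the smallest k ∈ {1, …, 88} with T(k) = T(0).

If T(a) = T(b), then 22a ≡ 22b (mod 89). Because gcd(22, 89) = 1, we may cancel 22 to get a ≡ b (mod 89).
We now compute 22⁻¹ mod 89 explicitly. Euclid's algorithm: 89 = 4·22 + 1; back-substituting gives 1 = 85·22 − 21·89, so 22⁻¹ ≡ 85 (mod 89).
Then y ↦ 85(y − 1) is a two-sided inverse to T, so every y ∈ ℤ/89ℤ has a preimage.
Hence T is bijective.
Since T is bijective, we find T⁻¹(71): we need 22x ≡ 71 − 1 ≡ 70 (mod 89). Using 22⁻¹ = 85: x ≡ 85·70 = 5950 = 66·89 + 76, so x = 76.
Check: T(76) = 22·76 + 1 = 1673 = 18·89 + 71 ≡ 71 (mod 89).

76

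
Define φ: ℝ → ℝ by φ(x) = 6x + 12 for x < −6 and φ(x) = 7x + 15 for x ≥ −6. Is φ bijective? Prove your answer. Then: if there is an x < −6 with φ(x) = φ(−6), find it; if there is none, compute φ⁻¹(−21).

-13/2

Both pieces are strictly increasing (slopes 6 and 7), so each is injective on its own interval.
The left piece maps (−∞, −6) onto (−∞, −24); the right piece maps [−6, ∞) onto [−27, ∞).
These images overlap. In particular φ(−6) = −27 (right piece), and solving 6x + 12 = −27 on the left piece gives x = −13/2 < −6.
So φ(−13/2) = φ(−6) with −13/2 ≠ −6, and φ is not injective, hence not bijective. This x = −13/2 is the requested value below −6.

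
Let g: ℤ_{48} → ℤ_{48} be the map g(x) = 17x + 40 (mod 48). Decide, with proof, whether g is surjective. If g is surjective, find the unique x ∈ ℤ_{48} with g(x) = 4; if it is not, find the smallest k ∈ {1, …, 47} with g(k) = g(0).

12

Since gcd(17, 48) = 1, 17 is invertible modulo 48. Euclid's algorithm: 48 = 2·17 + 14, 17 = 1·14 + 3, 14 = 4·3 + 2, 3 = 1·2 + 1; back-substituting gives 1 = 17·17 − 6·48, so 17⁻¹ ≡ 17 (mod 48).
For any y ∈ ℤ_{48}, x = 17(y − 40) mod 48 satisfies g(x) = 17·17(y − 40) + 40 ≡ y (since 17·17 ≡ 1 mod 48). So every y has a preimage.
So g is surjective.
Since g is surjective, we compute g⁻¹(4): solve 17x + 40 ≡ 4 (mod 48), i.e. 17x ≡ 12 (mod 48).
Multiplying by 17⁻¹ = 17 gives x ≡ 17·12 = 204 = 4·48 + 12 ≡ 12 (mod 48).
Check: g(12) = 17·12 + 40 = 244 = 5·48 + 4 ≡ 4 (mod 48).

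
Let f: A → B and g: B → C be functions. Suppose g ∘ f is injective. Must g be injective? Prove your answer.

No. Take A = {1}, B = {1, 2}, C = {1, 2}, f(a) = a for each a ∈ A, and g(b) = 1 if b ∈ {1, 2} else g(b) = b.
Then g ∘ f = f is injective (A ⊂ B and f is the inclusion), but g(1) = g(2) = 1 with 1 ≠ 2, so g is not injective.

not injective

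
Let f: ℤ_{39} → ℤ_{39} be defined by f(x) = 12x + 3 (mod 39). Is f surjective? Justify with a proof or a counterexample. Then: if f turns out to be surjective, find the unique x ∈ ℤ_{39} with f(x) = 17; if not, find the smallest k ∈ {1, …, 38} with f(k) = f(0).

13

Since gcd(12, 39) = 3, we have 12x ≡ 0 (mod 3) for all x, so f(x) ≡ 0 (mod 3).
But 1 ≢ 0 (mod 3), so 1 ∈ ℤ_{39} has no preimage. So f is not surjective.
Since f is not surjective, we find the least positive k with f(k) = f(0): this means 12k ≡ 0 (mod 39), i.e. 39 ∣ 12k. Since gcd(12, 39) = 3, dividing through by 3 this holds exactly when 13 ∣ 4k, and as gcd(4, 13) = 1, exactly when 13 ∣ k.
The smallest positive such k is 13.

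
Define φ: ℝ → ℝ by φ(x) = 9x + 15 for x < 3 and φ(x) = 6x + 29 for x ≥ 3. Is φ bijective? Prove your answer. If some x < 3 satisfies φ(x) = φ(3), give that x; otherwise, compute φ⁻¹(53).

4

Both pieces are strictly increasing (slopes 9 and 6), so each is injective on its own interval.
The left piece maps (−∞, 3) onto (−∞, 42); the right piece maps [3, ∞) onto [47, ∞).
The images leave a gap (42 has no preimage), so φ is not surjective, hence not bijective.
Because the two images are disjoint, no x < 3 has φ(x) = φ(3), so we compute φ⁻¹(53): 53 lies in [47, ∞), so solve 6x + 29 = 53: x = (53 − 29)/6 = 4.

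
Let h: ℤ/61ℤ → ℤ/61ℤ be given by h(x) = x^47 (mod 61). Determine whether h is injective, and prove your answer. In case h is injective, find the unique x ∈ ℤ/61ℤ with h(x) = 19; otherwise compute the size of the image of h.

Since 61 is prime, the nonzero elements of ℤ/61ℤ form a cyclic group of order 60.
As gcd(47, 60) = 1, raising to the 47th power is a bijection on this group: if x_1^47 ≡ x_2^47 then (x_1x_2^{−1})^47 = 1, and the only element of order dividing gcd(47, 60) = 1 is 1, so x_1 = x_2.
With h(0) = 0 this makes h injective on all of ℤ/61ℤ, hence bijective (finite equal-size domain and codomain). In particular h is injective.
Since h is injective, we find the preimage of 19. The inverse of x ↦ x^47 on (ℤ/61ℤ)^× is x ↦ x^23, because 47·23 = 1081 = 18·60 + 1 ≡ 1 (mod 60) and x^{60} = 1 for x ≠ 0 (Fermat). So h⁻¹(19) = 19^23 mod 61.
Repeated squaring mod 61: 19^1 ≡ 19, 19^2 ≡ 19² = 361 ≡ 56, 19^4 ≡ 56² = 3136 ≡ 25, 19^8 ≡ 25² = 625 ≡ 15, 19^16 ≡ 15² = 225 ≡ 42. Since 23 = 16 + 4 + 2 + 1, 19^23 ≡ 42·25·56·19: 42·25 = 1050 ≡ 13, then 13·56 = 728 ≡ 57, then 57·19 = 1083 ≡ 46. So 19^23 ≡ 46 (mod 61).
Hence h⁻¹(19) = 46.

46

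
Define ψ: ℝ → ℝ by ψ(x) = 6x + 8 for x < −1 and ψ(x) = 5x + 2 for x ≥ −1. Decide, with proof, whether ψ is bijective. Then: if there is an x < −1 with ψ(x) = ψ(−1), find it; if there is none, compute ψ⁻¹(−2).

Both pieces are strictly increasing (slopes 6 and 5), so each is injective on its own interval.
The left piece maps (−∞, −1) onto (−∞, 2); the right piece maps [−1, ∞) onto [−3, ∞).
These images overlap. In particular ψ(−1) = −3 (right piece), and solving 6x + 8 = −3 on the left piece gives x = −11/6 < −1.
So ψ(−11/6) = ψ(−1) with −11/6 ≠ −1, and ψ is not injective, hence not bijective. This x = −11/6 is the requested value below −1.

-11/6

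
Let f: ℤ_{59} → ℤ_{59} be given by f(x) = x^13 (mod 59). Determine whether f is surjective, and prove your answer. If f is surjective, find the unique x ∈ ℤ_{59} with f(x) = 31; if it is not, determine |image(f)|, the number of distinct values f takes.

Since 59 is prime, the nonzero elements of ℤ_{59} form a cyclic group of order 58.
As gcd(13, 58) = 1, raising to the 13th power is a bijection on this group: if x_1^13 ≡ x_2^13 then (x_1x_2^{−1})^13 = 1, and the only element of order dividing gcd(13, 58) = 1 is 1, so x_1 = x_2.
With f(0) = 0 this makes f injective on all of ℤ_{59}, hence bijective (finite equal-size domain and codomain). In particular f is surjective.
Since f is surjective, we find the preimage of 31. The inverse of x ↦ x^13 on (ℤ_{59})^× is x ↦ x^9, because 13·9 = 117 = 2·58 + 1 ≡ 1 (mod 58) and x^{58} = 1 for x ≠ 0 (Fermat). So f⁻¹(31) = 31^9 mod 59.
Repeated squaring mod 59: 31^1 ≡ 31, 31^2 ≡ 31² = 961 ≡ 17, 31^4 ≡ 17² = 289 ≡ 53, 31^8 ≡ 53² = 2809 ≡ 36. Since 9 = 8 + 1, 31^9 ≡ 36·31: 36·31 = 1116 ≡ 54. So 31^9 ≡ 54 (mod 59).
Hence f⁻¹(31) = 54.

54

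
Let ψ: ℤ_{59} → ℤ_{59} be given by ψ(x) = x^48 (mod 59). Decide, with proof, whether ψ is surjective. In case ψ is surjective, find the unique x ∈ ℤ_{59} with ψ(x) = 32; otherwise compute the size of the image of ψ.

30

ψ(29): Repeated squaring mod 59: 29^1 ≡ 29, 29^2 ≡ 29² = 841 ≡ 15, 29^4 ≡ 15² = 225 ≡ 48, 29^8 ≡ 48² = 2304 ≡ 3, 29^16 ≡ 3² = 9, 29^32 ≡ 9² = 81 ≡ 22. Since 48 = 32 + 16, 29^48 ≡ 22·9: 22·9 = 198 ≡ 21. So 29^48 ≡ 21 (mod 59).
ψ(30): Repeated squaring mod 59: 30^1 ≡ 30, 30^2 ≡ 30² = 900 ≡ 15, 30^4 ≡ 15² = 225 ≡ 48, 30^8 ≡ 48² = 2304 ≡ 3, 30^16 ≡ 3² = 9, 30^32 ≡ 9² = 81 ≡ 22. Since 48 = 32 + 16, 30^48 ≡ 22·9: 22·9 = 198 ≡ 21. So 30^48 ≡ 21 (mod 59).
So ψ(29) = ψ(30) = 21 while 29 ≠ 30, so ψ is not injective.
A non-injective map from the 59-element set ℤ_{59} to itself takes at most 58 distinct values, so it cannot be surjective. So ψ is not surjective.
Since ψ is not surjective, we determine |image(ψ)|. Computing x^48 mod 59 for each x (by repeated squaring, reducing mod 59 at every step), the values ψ(0), ψ(1), …, ψ(58) are: 0, 1, 45, 53, 19, 15, 25, 12, 29, 36, 26, 17, 4, 41, 9, 28, 7, 5, 27, 22, 49, 46, 57, 35, 3, 48, 16, 20, 51, 21, 21, 51, 20, 16, 48, 3, 35, 57, 46, 49, 22, 27, 5, 7, 28, 9, 41, 4, 17, 26, 36, 29, 12, 25, 15, 19, 53, 45, 1.
The distinct values are {0, 1, 3, 4, 5, 7, 9, 12, 15, 16, 17, 19, 20, 21, 22, 25, 26, 27, 28, 29, 35, 36, 41, 45, 46, 48, 49, 51, 53, 57}; there are 30 of them.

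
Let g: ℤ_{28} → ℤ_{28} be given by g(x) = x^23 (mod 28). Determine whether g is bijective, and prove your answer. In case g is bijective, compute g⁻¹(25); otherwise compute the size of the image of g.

g(0) = 0^23 = 0.
g(14): Repeated squaring mod 28: 14^1 ≡ 14, 14^2 ≡ 14² = 196 ≡ 0, 14^4 ≡ 0² = 0, 14^8 ≡ 0² = 0, 14^16 ≡ 0² = 0. Since 23 = 16 + 4 + 2 + 1, 14^23 ≡ 0·0·0·14: 0·0 = 0, then 0·0 = 0, then 0·14 = 0. So 14^23 ≡ 0 (mod 28).
So g(0) = g(14) = 0 while 0 ≠ 14, thus g is not injective, hence not bijective.
Since g is not bijective, we determine |image(g)|. Computing x^23 mod 28 for each x (by repeated squaring, reducing mod 28 at every step), the values g(0), g(1), …, g(27) are: 0, 1, 4, 19, 16, 17, 20, 7, 8, 25, 12, 23, 24, 13, 0, 15, 4, 5, 16, 3, 20, 21, 8, 11, 12, 9, 24, 27.
The distinct values are {0, 1, 3, 4, 5, 7, 8, 9, 11, 12, 13, 15, 16, 17, 19, 20, 21, 23, 24, 25, 27}; there are 21 of them.

21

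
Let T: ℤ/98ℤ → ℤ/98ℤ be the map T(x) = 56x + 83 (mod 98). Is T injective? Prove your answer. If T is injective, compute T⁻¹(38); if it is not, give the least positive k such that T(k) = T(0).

Recall that injectivity means: for all s, t in the domain, T(s) = T(t) implies s = t.
We have gcd(56, 98) = 14 > 1. Taking s = 0 and t = 7: T(0) = 83 and T(7) = 56·7 + 83 = 475 ≡ 83 (mod 98).
So T(0) = T(7) while 0 ≠ 7, thus T is not injective.
Since T is not injective, we find the least positive k with T(k) = T(0): this means 56k ≡ 0 (mod 98), i.e. 98 ∣ 56k. Since gcd(56, 98) = 14, dividing through by 14 this holds exactly when 7 ∣ 4k, and as gcd(4, 7) = 1, exactly when 7 ∣ k.
The smallest positive such k is 7.

7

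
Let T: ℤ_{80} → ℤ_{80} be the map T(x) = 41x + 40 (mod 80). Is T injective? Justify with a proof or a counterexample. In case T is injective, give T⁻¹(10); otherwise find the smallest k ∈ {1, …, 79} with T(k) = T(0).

50

By definition, T is injective when T(x_1) = T(x_2) forces x_1 = x_2.
If T(x_1) = T(x_2), then 41x_1 ≡ 41x_2 (mod 80). Because gcd(41, 80) = 1, we may cancel 41 to get x_1 ≡ x_2 (mod 80).
So T is injective.
We now compute 41⁻¹ mod 80 explicitly. Euclid's algorithm: 80 = 1·41 + 39, 41 = 1·39 + 2, 39 = 19·2 + 1; back-substituting gives 1 = 41·41 − 21·80, so 41⁻¹ ≡ 41 (mod 80).
Since T is injective, we compute T⁻¹(10): solve 41x + 40 ≡ 10 (mod 80), i.e. 41x ≡ 50 (mod 80).
Multiplying by 41⁻¹ = 41 gives x ≡ 41·50 = 2050 = 25·80 + 50 ≡ 50 (mod 80).
Check: T(50) = 41·50 + 40 = 2090 = 26·80 + 10 ≡ 10 (mod 80).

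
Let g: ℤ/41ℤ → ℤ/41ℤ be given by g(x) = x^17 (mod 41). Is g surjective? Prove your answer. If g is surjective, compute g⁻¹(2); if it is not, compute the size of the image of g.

33

Since 41 is prime, the nonzero elements of ℤ/41ℤ form a cyclic group of order 40.
As gcd(17, 40) = 1, raising to the 17th power is a bijection on this group: if x_1^17 ≡ x_2^17 then (x_1x_2^{−1})^17 = 1, and the only element of order dividing gcd(17, 40) = 1 is 1, so x_1 = x_2.
With g(0) = 0 this makes g injective on all of ℤ/41ℤ, hence bijective (finite equal-size domain and codomain). In particular g is surjective.
Since g is surjective, we find the preimage of 2. The inverse of x ↦ x^17 on (ℤ/41ℤ)^× is x ↦ x^33, because 17·33 = 561 = 14·40 + 1 ≡ 1 (mod 40) and x^{40} = 1 for x ≠ 0 (Fermat). So g⁻¹(2) = 2^33 mod 41.
Repeated squaring mod 41: 2^1 ≡ 2, 2^2 ≡ 2² = 4, 2^4 ≡ 4² = 16, 2^8 ≡ 16² = 256 ≡ 10, 2^16 ≡ 10² = 100 ≡ 18, 2^32 ≡ 18² = 324 ≡ 37. Since 33 = 32 + 1, 2^33 ≡ 37·2: 37·2 = 74 ≡ 33. So 2^33 ≡ 33 (mod 41).
Hence g⁻¹(2) = 33.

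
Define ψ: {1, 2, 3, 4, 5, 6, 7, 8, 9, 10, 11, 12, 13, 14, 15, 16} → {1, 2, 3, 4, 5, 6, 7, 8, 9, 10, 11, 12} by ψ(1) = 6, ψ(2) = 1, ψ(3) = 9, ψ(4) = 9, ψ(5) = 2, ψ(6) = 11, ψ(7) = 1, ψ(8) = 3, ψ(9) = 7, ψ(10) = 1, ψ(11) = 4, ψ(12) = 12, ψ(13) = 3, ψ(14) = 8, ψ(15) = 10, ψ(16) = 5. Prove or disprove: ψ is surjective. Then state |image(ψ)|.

Every element of the codomain has a preimage: 1 = ψ(2), 2 = ψ(5), 3 = ψ(8), 4 = ψ(11), 5 = ψ(16), 6 = ψ(1), 7 = ψ(9), 8 = ψ(14), 9 = ψ(3), 10 = ψ(15), 11 = ψ(6), 12 = ψ(12).
So ψ is surjective.
The image of ψ is {1, 2, 3, 4, 5, 6, 7, 8, 9, 10, 11, 12}, which has 12 elements.

12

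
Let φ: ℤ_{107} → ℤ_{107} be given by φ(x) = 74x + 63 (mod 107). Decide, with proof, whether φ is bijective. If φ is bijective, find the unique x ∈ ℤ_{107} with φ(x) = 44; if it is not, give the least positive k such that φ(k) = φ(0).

33

Suppose φ(x_1) = φ(x_2) in ℤ_{107}. Then 74x_1 + 63 ≡ 74x_2 + 63 (mod 107), thus 74(x_1 − x_2) ≡ 0 (mod 107).
Since gcd(74, 107) = 1, 74 is invertible modulo 107, thus x_1 − x_2 ≡ 0 (mod 107), i.e. x_1 = x_2.
We now compute 74⁻¹ mod 107 explicitly. Euclid's algorithm: 107 = 1·74 + 33, 74 = 2·33 + 8, 33 = 4·8 + 1; back-substituting gives 1 = 94·74 − 65·107, so 74⁻¹ ≡ 94 (mod 107).
Then y ↦ 94(y − 63) is a two-sided inverse to φ, so every y ∈ ℤ_{107} has a preimage.
Hence φ is bijective.
Since φ is bijective, we find φ⁻¹(44): we need 74x ≡ 44 − 63 ≡ 88 (mod 107). Using 74⁻¹ = 94: x ≡ 94·88 = 8272 = 77·107 + 33, so x = 33.
Check: φ(33) = 74·33 + 63 = 2505 = 23·107 + 44 ≡ 44 (mod 107).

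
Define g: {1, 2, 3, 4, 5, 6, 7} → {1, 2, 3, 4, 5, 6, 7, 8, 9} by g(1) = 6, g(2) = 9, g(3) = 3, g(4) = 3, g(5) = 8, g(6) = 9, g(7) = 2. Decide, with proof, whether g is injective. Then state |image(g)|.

g(3) = 3 = g(4) with 3 ≠ 4, so g is not injective.
The image of g is {2, 3, 6, 8, 9}, which has 5 elements.

5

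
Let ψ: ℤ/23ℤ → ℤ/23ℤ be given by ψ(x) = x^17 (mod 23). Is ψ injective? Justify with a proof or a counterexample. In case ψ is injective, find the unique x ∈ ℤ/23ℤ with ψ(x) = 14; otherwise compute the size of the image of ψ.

Since 23 is prime, the nonzero elements of ℤ/23ℤ form a cyclic group of order 22.
As gcd(17, 22) = 1, raising to the 17th power is a bijection on this group: if s^17 ≡ t^17 then (st^{−1})^17 = 1, and the only element of order dividing gcd(17, 22) = 1 is 1, so s = t.
With ψ(0) = 0 this makes ψ injective on all of ℤ/23ℤ, hence bijective (finite equal-size domain and codomain). In particular ψ is injective.
Since ψ is injective, we find the preimage of 14. The inverse of x ↦ x^17 on (ℤ/23ℤ)^× is x ↦ x^13, because 17·13 = 221 = 10·22 + 1 ≡ 1 (mod 22) and x^{22} = 1 for x ≠ 0 (Fermat). So ψ⁻¹(14) = 14^13 mod 23.
Repeated squaring mod 23: 14^1 ≡ 14, 14^2 ≡ 14² = 196 ≡ 12, 14^4 ≡ 12² = 144 ≡ 6, 14^8 ≡ 6² = 36 ≡ 13. Since 13 = 8 + 4 + 1, 14^13 ≡ 13·6·14: 13·6 = 78 ≡ 9, then 9·14 = 126 ≡ 11. So 14^13 ≡ 11 (mod 23).
Hence ψ⁻¹(14) = 11.

11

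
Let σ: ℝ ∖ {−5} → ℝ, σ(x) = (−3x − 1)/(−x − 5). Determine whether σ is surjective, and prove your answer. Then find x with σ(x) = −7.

-18/5

If σ(x) = 3, cross-multiplying gives −1(−3x − 1) = −3(−x − 5), which simplifies to 1 = 15 — false.  So 3 has no preimage and σ is not surjective.
Solving σ(x) = −7: cross-multiplying gives −3x − 1 = −7(−x − 5), which rearranges to −10x = 36, so x = −18/5.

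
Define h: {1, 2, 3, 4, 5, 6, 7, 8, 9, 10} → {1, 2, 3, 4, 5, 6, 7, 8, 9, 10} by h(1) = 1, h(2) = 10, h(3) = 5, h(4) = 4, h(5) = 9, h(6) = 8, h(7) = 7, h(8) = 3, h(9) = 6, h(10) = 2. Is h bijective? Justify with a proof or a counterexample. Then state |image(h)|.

10

The values 1, 10, 5, 4, 9, 8, 7, 3, 6, 2 are a permutation of {1, 2, 3, 4, 5, 6, 7, 8, 9, 10}: each element appears exactly once.
So h is injective and surjective, hence bijective.
The image of h is {1, 2, 3, 4, 5, 6, 7, 8, 9, 10}, which has 10 elements.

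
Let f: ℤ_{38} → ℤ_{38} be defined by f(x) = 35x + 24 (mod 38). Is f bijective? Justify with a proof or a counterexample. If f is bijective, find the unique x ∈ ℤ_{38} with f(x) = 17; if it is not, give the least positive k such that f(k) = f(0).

Suppose f(a) = f(b) in ℤ_{38}. Then 35a + 24 ≡ 35b + 24 (mod 38), so 35(a − b) ≡ 0 (mod 38).
Since gcd(35, 38) = 1, 35 is invertible modulo 38, thus a − b ≡ 0 (mod 38), i.e. a = b.
We now compute 35⁻¹ mod 38 explicitly. Euclid's algorithm: 38 = 1·35 + 3, 35 = 11·3 + 2, 3 = 1·2 + 1; back-substituting gives 1 = 25·35 − 23·38, so 35⁻¹ ≡ 25 (mod 38).
For any y ∈ ℤ_{38}, x = 25(y − 24) mod 38 satisfies f(x) = 35·25(y − 24) + 24 ≡ y (since 35·25 ≡ 1 mod 38). So every y has a preimage.
So f is bijective.
Since f is bijective, we compute f⁻¹(17): solve 35x + 24 ≡ 17 (mod 38), i.e. 35x ≡ 31 (mod 38).
Multiplying by 35⁻¹ = 25 gives x ≡ 25·31 = 775 = 20·38 + 15 ≡ 15 (mod 38).
Check: f(15) = 35·15 + 24 = 549 = 14·38 + 17 ≡ 17 (mod 38).

15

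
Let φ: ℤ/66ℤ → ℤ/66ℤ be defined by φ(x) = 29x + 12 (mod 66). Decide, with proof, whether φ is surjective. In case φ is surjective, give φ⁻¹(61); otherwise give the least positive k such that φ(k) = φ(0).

Recall: surjectivity means every element of the codomain has a preimage under φ.
Since gcd(29, 66) = 1, 29 is invertible modulo 66. Euclid's algorithm: 66 = 2·29 + 8, 29 = 3·8 + 5, 8 = 1·5 + 3, 5 = 1·3 + 2, 3 = 1·2 + 1; back-substituting gives 1 = 41·29 − 18·66, so 29⁻¹ ≡ 41 (mod 66).
For any y ∈ ℤ/66ℤ, x = 41(y − 12) mod 66 satisfies φ(x) = 29·41(y − 12) + 12 ≡ y (since 29·41 ≡ 1 mod 66). So every y has a preimage.
Therefore φ is surjective.
Since φ is surjective, we find φ⁻¹(61): we need 29x ≡ 61 − 12 ≡ 49 (mod 66). Using 29⁻¹ = 41: x ≡ 41·49 = 2009 = 30·66 + 29, so x = 29.
Check: φ(29) = 29·29 + 12 = 853 = 12·66 + 61 ≡ 61 (mod 66).

29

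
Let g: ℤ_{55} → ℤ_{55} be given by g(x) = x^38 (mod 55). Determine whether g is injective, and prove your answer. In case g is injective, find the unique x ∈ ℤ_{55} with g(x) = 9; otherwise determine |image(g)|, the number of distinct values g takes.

g(3): Repeated squaring mod 55: 3^1 ≡ 3, 3^2 ≡ 3² = 9, 3^4 ≡ 9² = 81 ≡ 26, 3^8 ≡ 26² = 676 ≡ 16, 3^16 ≡ 16² = 256 ≡ 36, 3^32 ≡ 36² = 1296 ≡ 31. Since 38 = 32 + 4 + 2, 3^38 ≡ 31·26·9: 31·26 = 806 ≡ 36, then 36·9 = 324 ≡ 49. So 3^38 ≡ 49 (mod 55).
g(8): Repeated squaring mod 55: 8^1 ≡ 8, 8^2 ≡ 8² = 64 ≡ 9, 8^4 ≡ 9² = 81 ≡ 26, 8^8 ≡ 26² = 676 ≡ 16, 8^16 ≡ 16² = 256 ≡ 36, 8^32 ≡ 36² = 1296 ≡ 31. Since 38 = 32 + 4 + 2, 8^38 ≡ 31·26·9: 31·26 = 806 ≡ 36, then 36·9 = 324 ≡ 49. So 8^38 ≡ 49 (mod 55).
So g(3) = g(8) = 49 while 3 ≠ 8, hence g is not injective.
Since g is not injective, we determine |image(g)|. Computing x^38 mod 55 for each x (by repeated squaring, reducing mod 55 at every step), the values g(0), g(1), …, g(54) are: 0, 1, 14, 49, 31, 15, 26, 9, 49, 36, 45, 11, 34, 14, 16, 20, 26, 4, 9, 16, 25, 1, 44, 34, 36, 5, 31, 4, 4, 31, 5, 36, 34, 44, 1, 25, 16, 9, 4, 26, 20, 16, 14, 34, 11, 45, 36, 49, 9, 26, 15, 31, 49, 14, 1.
The distinct values are {0, 1, 4, 5, 9, 11, 14, 15, 16, 20, 25, 26, 31, 34, 36, 44, 45, 49}; there are 18 of them.

18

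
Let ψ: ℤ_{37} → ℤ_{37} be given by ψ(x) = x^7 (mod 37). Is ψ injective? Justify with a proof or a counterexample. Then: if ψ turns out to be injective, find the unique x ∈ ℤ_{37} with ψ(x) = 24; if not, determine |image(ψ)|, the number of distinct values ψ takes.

19

Since 37 is prime, the nonzero elements of ℤ_{37} form a cyclic group of order 36.
As gcd(7, 36) = 1, raising to the 7th power is a bijection on this group: if u^7 ≡ v^7 then (uv^{−1})^7 = 1, and the only element of order dividing gcd(7, 36) = 1 is 1, so u = v.
With ψ(0) = 0 this makes ψ injective on all of ℤ_{37}, hence bijective (finite equal-size domain and codomain). In particular ψ is injective.
Since ψ is injective, we find the preimage of 24. The inverse of x ↦ x^7 on (ℤ_{37})^× is x ↦ x^31, because 7·31 = 217 = 6·36 + 1 ≡ 1 (mod 36) and x^{36} = 1 for x ≠ 0 (Fermat). So ψ⁻¹(24) = 24^31 mod 37.
Repeated squaring mod 37: 24^1 ≡ 24, 24^2 ≡ 24² = 576 ≡ 21, 24^4 ≡ 21² = 441 ≡ 34, 24^8 ≡ 34² = 1156 ≡ 9, 24^16 ≡ 9² = 81 ≡ 7. Since 31 = 16 + 8 + 4 + 2 + 1, 24^31 ≡ 7·9·34·21·24: 7·9 = 63 ≡ 26, then 26·34 = 884 ≡ 33, then 33·21 = 693 ≡ 27, then 27·24 = 648 ≡ 19. So 24^31 ≡ 19 (mod 37).
Hence ψ⁻¹(24) = 19.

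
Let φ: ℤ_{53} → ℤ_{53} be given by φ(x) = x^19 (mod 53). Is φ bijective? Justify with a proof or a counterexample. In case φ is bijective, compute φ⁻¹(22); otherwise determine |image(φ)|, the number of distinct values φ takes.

26

Since 53 is prime, the nonzero elements of ℤ_{53} form a cyclic group of order 52.
As gcd(19, 52) = 1, raising to the 19th power is a bijection on this group: if x_1^19 ≡ x_2^19 then (x_1x_2^{−1})^19 = 1, and the only element of order dividing gcd(19, 52) = 1 is 1, so x_1 = x_2.
With φ(0) = 0 this makes φ injective on all of ℤ_{53}, hence bijective (finite equal-size domain and codomain). In particular φ is bijective.
Since φ is bijective, we find the preimage of 22. The inverse of x ↦ x^19 on (ℤ_{53})^× is x ↦ x^11, because 19·11 = 209 = 4·52 + 1 ≡ 1 (mod 52) and x^{52} = 1 for x ≠ 0 (Fermat). So φ⁻¹(22) = 22^11 mod 53.
Repeated squaring mod 53: 22^1 ≡ 22, 22^2 ≡ 22² = 484 ≡ 7, 22^4 ≡ 7² = 49, 22^8 ≡ 49² = 2401 ≡ 16. Since 11 = 8 + 2 + 1, 22^11 ≡ 16·7·22: 16·7 = 112 ≡ 6, then 6·22 = 132 ≡ 26. So 22^11 ≡ 26 (mod 53).
Hence φ⁻¹(22) = 26.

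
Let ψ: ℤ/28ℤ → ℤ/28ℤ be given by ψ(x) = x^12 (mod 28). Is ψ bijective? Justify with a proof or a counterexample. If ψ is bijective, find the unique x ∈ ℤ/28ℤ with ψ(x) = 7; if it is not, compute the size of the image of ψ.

ψ(1) = 1^12 = 1.
ψ(3): Repeated squaring mod 28: 3^1 ≡ 3, 3^2 ≡ 3² = 9, 3^4 ≡ 9² = 81 ≡ 25, 3^8 ≡ 25² = 625 ≡ 9. Since 12 = 8 + 4, 3^12 ≡ 9·25: 9·25 = 225 ≡ 1. So 3^12 ≡ 1 (mod 28).
So ψ(1) = ψ(3) = 1 while 1 ≠ 3, therefore ψ is not injective, hence not bijective.
Since ψ is not bijective, we determine |image(ψ)|. Computing x^12 mod 28 for each x (by repeated squaring, reducing mod 28 at every step), the values ψ(0), ψ(1), …, ψ(27) are: 0, 1, 8, 1, 8, 1, 8, 21, 8, 1, 8, 1, 8, 1, 0, 1, 8, 1, 8, 1, 8, 21, 8, 1, 8, 1, 8, 1.
The distinct values are {0, 1, 8, 21}; there are 4 of them.

4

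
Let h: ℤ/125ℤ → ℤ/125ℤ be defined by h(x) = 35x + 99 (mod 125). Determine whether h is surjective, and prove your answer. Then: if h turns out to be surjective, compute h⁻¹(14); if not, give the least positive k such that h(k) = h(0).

By definition, h is surjective if every y in the codomain equals h(x) for some x in the domain.
Since gcd(35, 125) = 5, we have 35x ≡ 0 (mod 5) for all x, so h(x) ≡ 4 (mod 5).
But 0 ≢ 4 (mod 5), so 0 ∈ ℤ/125ℤ has no preimage. Therefore h is not surjective.
Since h is not surjective, we find the least positive k with h(k) = h(0): this means 35k ≡ 0 (mod 125), i.e. 125 ∣ 35k. Since gcd(35, 125) = 5, dividing through by 5 this holds exactly when 25 ∣ 7k, and as gcd(7, 25) = 1, exactly when 25 ∣ k.
The smallest positive such k is 25.

25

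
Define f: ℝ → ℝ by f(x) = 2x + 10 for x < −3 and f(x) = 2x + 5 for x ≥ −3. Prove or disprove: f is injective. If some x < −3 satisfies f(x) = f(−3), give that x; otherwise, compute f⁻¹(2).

-11/2

Both pieces are strictly increasing (slopes 2 and 2), so each is injective on its own interval.
The left piece maps (−∞, −3) onto (−∞, 4); the right piece maps [−3, ∞) onto [−1, ∞).
These images overlap. In particular f(−3) = −1 (right piece), and solving 2x + 10 = −1 on the left piece gives x = −11/2 < −3.
So f(−11/2) = f(−3) with −11/2 ≠ −3, and f is not injective. This x = −11/2 is the requested value below −3.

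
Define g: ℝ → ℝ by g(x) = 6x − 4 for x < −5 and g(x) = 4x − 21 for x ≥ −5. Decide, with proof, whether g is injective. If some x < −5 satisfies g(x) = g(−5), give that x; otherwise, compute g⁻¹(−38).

Both pieces are strictly increasing (slopes 6 and 4), so each is injective on its own interval.
The left piece maps (−∞, −5) onto (−∞, −34); the right piece maps [−5, ∞) onto [−41, ∞).
These images overlap. In particular g(−5) = −41 (right piece), and solving 6x − 4 = −41 on the left piece gives x = −37/6 < −5.
So g(−37/6) = g(−5) with −37/6 ≠ −5, and g is not injective. This x = −37/6 is the requested value below −5.

-37/6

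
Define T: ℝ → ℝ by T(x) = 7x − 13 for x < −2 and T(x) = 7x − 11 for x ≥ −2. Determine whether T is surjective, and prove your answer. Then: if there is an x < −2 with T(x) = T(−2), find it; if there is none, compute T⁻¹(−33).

Both pieces are strictly increasing (slopes 7 and 7), so each is injective on its own interval.
The left piece maps (−∞, −2) onto (−∞, −27); the right piece maps [−2, ∞) onto [−25, ∞).
The union (−∞, −27) ∪ [−25, ∞) omits the interval between −27 and −25; in particular −27 has no preimage. So T is not surjective.
Because the two images are disjoint, no x < −2 has T(x) = T(−2), so we compute T⁻¹(−33): −33 lies in (−∞, −27), so solve 7x − 13 = −33: x = (−33 + 13)/7 = −20/7.

-20/7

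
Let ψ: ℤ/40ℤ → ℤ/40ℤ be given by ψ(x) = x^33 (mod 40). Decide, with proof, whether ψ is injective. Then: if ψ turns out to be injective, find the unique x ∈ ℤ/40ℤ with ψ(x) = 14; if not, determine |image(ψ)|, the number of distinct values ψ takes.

25

ψ(0) = 0^33 = 0.
ψ(10): Repeated squaring mod 40: 10^1 ≡ 10, 10^2 ≡ 10² = 100 ≡ 20, 10^4 ≡ 20² = 400 ≡ 0, 10^8 ≡ 0² = 0, 10^16 ≡ 0² = 0, 10^32 ≡ 0² = 0. Since 33 = 32 + 1, 10^33 ≡ 0·10: 0·10 = 0. So 10^33 ≡ 0 (mod 40).
So ψ(0) = ψ(10) = 0 while 0 ≠ 10, hence ψ is not injective.
Since ψ is not injective, we determine |image(ψ)|. Computing x^33 mod 40 for each x (by repeated squaring, reducing mod 40 at every step), the values ψ(0), ψ(1), …, ψ(39) are: 0, 1, 32, 3, 24, 5, 16, 7, 8, 9, 0, 11, 32, 13, 24, 15, 16, 17, 8, 19, 0, 21, 32, 23, 24, 25, 16, 27, 8, 29, 0, 31, 32, 33, 24, 35, 16, 37, 8, 39.
The distinct values are {0, 1, 3, 5, 7, 8, 9, 11, 13, 15, 16, 17, 19, 21, 23, 24, 25, 27, 29, 31, 32, 33, 35, 37, 39}; there are 25 of them.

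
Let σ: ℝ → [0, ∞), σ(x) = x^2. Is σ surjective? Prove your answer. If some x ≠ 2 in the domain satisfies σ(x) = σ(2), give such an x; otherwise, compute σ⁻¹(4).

-2

For any y ∈ [0, ∞), x = y^{1/2} ∈ ℝ satisfies x^2 = y, so σ is surjective.
For the follow-up, such an x exists: taking x = −2 ∈ ℝ gives σ(−2) = 4 = σ(2) with −2 ≠ 2.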